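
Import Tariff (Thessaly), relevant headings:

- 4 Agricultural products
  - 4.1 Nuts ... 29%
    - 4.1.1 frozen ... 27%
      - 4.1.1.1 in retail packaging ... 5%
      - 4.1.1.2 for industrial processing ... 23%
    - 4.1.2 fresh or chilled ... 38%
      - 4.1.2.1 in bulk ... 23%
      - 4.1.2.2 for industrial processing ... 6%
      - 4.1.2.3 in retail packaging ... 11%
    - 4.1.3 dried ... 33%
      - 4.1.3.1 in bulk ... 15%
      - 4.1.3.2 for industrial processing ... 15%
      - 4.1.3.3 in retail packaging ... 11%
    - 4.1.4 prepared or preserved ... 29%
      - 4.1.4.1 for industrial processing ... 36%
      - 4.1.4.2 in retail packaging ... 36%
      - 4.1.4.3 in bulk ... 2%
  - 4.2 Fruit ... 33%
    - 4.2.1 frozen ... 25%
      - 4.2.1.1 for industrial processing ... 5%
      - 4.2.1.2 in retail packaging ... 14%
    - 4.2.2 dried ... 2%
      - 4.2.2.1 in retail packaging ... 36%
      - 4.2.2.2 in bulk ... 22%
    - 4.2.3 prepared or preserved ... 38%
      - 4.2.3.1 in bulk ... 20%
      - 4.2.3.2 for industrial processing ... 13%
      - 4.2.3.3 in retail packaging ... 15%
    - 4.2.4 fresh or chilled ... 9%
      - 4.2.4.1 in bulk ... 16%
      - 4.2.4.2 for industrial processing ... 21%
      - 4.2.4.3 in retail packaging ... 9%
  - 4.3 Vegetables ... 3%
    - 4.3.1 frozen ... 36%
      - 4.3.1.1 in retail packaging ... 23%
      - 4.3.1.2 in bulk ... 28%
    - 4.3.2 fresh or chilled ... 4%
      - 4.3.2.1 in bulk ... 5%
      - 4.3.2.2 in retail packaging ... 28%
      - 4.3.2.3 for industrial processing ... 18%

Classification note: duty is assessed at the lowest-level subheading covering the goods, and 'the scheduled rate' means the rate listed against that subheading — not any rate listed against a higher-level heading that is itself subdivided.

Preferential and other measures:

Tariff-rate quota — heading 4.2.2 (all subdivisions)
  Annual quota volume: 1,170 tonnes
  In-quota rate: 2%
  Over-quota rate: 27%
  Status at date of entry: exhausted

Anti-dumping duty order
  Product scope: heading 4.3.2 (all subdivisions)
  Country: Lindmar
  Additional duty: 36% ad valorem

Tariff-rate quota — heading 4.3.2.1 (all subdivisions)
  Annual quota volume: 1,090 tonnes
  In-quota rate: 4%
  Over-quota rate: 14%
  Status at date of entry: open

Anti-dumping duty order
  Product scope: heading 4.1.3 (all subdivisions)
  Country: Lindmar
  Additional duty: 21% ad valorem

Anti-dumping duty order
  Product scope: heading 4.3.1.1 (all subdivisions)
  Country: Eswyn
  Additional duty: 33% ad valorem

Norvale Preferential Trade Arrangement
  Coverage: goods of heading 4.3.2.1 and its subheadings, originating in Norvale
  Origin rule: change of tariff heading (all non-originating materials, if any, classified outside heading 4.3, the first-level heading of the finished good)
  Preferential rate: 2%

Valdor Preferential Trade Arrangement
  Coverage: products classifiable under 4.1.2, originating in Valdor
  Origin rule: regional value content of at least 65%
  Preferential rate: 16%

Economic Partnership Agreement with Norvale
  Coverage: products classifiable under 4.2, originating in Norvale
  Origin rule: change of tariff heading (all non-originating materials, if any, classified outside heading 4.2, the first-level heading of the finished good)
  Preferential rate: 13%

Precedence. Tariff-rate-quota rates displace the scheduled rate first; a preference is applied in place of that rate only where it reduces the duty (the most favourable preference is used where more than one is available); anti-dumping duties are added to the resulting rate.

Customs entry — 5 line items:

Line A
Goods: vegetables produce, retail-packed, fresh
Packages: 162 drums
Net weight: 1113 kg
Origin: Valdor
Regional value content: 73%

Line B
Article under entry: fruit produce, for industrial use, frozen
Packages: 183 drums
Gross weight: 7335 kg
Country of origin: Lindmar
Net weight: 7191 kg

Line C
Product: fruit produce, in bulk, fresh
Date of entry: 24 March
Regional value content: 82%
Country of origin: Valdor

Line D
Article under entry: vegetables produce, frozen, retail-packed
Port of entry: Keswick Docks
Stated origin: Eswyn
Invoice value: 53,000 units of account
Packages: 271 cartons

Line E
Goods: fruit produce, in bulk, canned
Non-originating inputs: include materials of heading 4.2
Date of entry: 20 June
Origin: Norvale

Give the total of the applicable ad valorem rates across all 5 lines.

125%

Line A: vegetables → 4.3; fresh → 4.3.2; retail-packed → 4.3.2.2. Scheduled 28%. Valdor agreement on 4.1.2: 4.3.2.2 not covered. → 28%.
Line B: fruit → 4.2; frozen → 4.2.1; for industrial use → 4.2.1.1. Scheduled 5%. No special measure applies. → 5%.
Line C: fruit → 4.2; fresh → 4.2.4; in bulk → 4.2.4.1. Scheduled 16%. Valdor agreement on 4.1.2: 4.2.4.1 not covered. → 16%.
Line D: vegetables → 4.3; frozen → 4.3.1; retail-packed → 4.3.1.1. Scheduled 23%. anti-dumping (Eswyn, 4.3.1.1): +33%; total 23% + 33% = 56%. → 56%.
Line E: fruit → 4.2; canned → 4.2.3; in bulk → 4.2.3.1. Scheduled 20%. Norvale agreement on 4.3.2.1: 4.2.3.1 not covered; Norvale agreement on 4.2: CTH not met. → 20%.
Sum: 28% + 5% + 16% + 56% + 20% = 125%.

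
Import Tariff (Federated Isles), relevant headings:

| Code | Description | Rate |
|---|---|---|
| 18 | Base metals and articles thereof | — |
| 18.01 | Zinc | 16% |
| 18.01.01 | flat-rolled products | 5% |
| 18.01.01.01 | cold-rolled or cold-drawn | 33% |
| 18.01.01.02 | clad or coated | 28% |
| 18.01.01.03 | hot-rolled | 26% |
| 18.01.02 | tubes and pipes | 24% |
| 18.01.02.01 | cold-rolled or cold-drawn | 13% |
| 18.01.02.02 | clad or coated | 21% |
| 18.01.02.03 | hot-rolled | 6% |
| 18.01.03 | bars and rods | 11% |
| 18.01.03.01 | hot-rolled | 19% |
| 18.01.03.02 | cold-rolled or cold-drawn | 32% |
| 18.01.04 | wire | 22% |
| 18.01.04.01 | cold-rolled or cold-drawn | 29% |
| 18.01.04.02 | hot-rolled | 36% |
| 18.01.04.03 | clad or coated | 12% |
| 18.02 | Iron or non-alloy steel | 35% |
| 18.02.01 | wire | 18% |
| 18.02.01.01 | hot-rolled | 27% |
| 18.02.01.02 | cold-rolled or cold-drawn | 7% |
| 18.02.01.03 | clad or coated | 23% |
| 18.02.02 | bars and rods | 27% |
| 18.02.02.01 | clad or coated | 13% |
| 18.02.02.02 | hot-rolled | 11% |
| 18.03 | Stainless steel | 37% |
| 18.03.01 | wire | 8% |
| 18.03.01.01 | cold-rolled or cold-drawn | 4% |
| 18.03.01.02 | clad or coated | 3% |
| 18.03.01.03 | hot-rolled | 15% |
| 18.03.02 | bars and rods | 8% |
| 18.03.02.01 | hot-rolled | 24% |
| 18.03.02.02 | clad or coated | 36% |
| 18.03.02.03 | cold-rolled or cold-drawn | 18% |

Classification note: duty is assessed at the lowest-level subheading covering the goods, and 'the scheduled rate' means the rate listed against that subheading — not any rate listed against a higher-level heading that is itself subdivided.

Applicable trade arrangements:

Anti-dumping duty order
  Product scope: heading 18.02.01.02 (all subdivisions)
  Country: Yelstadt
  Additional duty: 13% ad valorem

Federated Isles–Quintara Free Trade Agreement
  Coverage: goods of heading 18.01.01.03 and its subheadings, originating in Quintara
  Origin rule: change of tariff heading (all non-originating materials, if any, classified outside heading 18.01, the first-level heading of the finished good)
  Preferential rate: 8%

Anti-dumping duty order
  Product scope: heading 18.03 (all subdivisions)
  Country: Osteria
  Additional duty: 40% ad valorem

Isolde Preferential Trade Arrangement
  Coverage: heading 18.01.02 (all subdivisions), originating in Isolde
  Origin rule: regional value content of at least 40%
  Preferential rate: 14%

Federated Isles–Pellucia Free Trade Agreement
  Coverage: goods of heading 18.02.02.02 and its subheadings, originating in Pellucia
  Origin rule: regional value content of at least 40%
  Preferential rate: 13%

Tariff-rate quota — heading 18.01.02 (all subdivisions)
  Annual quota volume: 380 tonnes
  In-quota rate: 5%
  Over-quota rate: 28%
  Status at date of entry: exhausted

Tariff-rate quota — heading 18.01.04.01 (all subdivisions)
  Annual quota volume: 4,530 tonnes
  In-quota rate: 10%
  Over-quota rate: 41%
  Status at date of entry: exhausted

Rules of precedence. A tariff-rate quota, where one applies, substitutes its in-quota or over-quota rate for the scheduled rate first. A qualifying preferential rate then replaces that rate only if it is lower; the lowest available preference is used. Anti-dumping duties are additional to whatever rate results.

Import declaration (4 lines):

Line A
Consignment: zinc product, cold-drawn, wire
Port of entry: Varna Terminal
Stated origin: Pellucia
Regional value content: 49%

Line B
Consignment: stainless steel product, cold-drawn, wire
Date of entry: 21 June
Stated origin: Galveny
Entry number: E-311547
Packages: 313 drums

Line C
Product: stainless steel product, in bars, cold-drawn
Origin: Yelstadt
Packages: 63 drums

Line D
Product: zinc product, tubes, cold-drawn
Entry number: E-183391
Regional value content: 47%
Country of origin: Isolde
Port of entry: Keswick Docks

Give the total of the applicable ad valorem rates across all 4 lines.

Line A: zinc → 18.01; wire → 18.01.04; cold-drawn → 18.01.04.01. Scheduled 29%. quota on 18.01.04.01 exhausted → over-quota 41%; Pellucia agreement on 18.02.02.02: 18.01.04.01 not covered. → 41%.
Line B: stainless steel → 18.03; wire → 18.03.01; cold-drawn → 18.03.01.01. Scheduled 4%. No special measure applies. → 4%.
Line C: stainless steel → 18.03; in bars → 18.03.02; cold-drawn → 18.03.02.03. Scheduled 18%. No special measure applies. → 18%.
Line D: zinc → 18.01; tubes → 18.01.02; cold-drawn → 18.01.02.01. Scheduled 13%. quota on 18.01.02 exhausted → over-quota 28%; Isolde agreement on 18.01.02: RVC ≥ 40% → 14% available; preferential 14%. → 14%.
Sum: 41% + 4% + 18% + 14% = 77%.

77%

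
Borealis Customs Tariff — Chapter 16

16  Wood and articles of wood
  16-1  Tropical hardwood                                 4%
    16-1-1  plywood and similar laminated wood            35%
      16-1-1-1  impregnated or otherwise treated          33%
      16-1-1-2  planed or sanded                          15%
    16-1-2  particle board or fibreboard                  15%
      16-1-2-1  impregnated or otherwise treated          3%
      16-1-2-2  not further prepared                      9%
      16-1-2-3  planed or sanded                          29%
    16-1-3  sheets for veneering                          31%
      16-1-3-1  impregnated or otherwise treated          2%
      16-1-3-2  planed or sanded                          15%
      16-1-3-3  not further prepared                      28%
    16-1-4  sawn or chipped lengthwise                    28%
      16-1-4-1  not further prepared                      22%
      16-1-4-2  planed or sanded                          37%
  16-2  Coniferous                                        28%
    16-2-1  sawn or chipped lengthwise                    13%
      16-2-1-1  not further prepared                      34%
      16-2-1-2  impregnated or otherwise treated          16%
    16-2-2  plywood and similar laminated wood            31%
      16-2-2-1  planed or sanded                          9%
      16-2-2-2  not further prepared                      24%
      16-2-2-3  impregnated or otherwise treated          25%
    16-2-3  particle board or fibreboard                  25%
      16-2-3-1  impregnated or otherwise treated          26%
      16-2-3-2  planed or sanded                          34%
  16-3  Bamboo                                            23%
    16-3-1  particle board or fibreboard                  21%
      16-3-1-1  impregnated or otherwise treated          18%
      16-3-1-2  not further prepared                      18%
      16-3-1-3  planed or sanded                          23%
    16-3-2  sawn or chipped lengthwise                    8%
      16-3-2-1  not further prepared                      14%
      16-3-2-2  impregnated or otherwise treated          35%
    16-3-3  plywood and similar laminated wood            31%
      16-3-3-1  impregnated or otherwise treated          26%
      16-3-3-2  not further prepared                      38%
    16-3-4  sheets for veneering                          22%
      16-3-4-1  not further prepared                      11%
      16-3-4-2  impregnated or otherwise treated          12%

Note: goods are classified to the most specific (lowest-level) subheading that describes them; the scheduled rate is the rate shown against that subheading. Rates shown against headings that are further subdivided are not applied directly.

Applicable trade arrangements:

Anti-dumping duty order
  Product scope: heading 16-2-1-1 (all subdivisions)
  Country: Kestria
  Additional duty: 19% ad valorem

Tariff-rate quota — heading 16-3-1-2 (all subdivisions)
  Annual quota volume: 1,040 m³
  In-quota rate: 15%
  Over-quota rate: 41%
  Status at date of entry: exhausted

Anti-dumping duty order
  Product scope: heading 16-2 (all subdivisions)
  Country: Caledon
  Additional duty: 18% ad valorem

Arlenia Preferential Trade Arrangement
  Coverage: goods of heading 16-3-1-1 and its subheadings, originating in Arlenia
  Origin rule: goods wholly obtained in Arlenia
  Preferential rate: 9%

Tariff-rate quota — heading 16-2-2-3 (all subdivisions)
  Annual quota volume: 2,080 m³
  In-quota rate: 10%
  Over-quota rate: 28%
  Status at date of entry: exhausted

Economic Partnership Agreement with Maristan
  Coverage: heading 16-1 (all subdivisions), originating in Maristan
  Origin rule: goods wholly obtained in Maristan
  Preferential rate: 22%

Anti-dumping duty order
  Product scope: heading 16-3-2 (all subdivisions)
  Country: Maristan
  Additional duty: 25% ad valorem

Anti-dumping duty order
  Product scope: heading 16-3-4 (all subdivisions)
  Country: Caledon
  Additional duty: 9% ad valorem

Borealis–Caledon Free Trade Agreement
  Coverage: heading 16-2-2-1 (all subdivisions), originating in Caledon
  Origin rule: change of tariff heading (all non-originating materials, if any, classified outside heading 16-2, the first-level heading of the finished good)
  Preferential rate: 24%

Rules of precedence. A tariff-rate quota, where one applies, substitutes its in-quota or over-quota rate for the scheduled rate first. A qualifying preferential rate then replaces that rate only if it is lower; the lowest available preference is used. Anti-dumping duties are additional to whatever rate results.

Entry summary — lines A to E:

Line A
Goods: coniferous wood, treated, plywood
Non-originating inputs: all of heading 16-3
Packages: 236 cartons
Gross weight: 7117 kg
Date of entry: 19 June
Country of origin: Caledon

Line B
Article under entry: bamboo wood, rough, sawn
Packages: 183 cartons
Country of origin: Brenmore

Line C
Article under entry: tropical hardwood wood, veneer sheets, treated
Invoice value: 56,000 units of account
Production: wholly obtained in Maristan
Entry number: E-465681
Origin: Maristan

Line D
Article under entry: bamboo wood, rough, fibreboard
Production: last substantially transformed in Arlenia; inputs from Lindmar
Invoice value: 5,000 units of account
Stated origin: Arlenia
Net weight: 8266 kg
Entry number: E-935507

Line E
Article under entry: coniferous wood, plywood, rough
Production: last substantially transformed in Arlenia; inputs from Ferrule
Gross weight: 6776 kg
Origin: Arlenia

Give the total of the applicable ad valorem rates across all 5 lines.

127%

Line A: coniferous → 16-2; plywood → 16-2-2; treated → 16-2-2-3. Scheduled 25%. quota on 16-2-2-3 exhausted → over-quota 28%; Caledon agreement on 16-2-2-1: 16-2-2-3 not covered; anti-dumping (Caledon, 16-2): +18%; total 28% + 18% = 46%. → 46%.
Line B: bamboo → 16-3; sawn → 16-3-2; rough → 16-3-2-1. Scheduled 14%. No special measure applies. → 14%.
Line C: tropical hardwood → 16-1; veneer sheets → 16-1-3; treated → 16-1-3-1. Scheduled 2%. Maristan agreement on 16-1: wholly obtained → 22% available; preference 22% not lower than 2% → no reduction. → 2%.
Line D: bamboo → 16-3; fibreboard → 16-3-1; rough → 16-3-1-2. Scheduled 18%. quota on 16-3-1-2 exhausted → over-quota 41%; Arlenia agreement on 16-3-1-1: 16-3-1-2 not covered. → 41%.
Line E: coniferous → 16-2; plywood → 16-2-2; rough → 16-2-2-2. Scheduled 24%. Arlenia agreement on 16-3-1-1: 16-2-2-2 not covered. → 24%.
Sum: 46% + 14% + 2% + 41% + 24% = 127%.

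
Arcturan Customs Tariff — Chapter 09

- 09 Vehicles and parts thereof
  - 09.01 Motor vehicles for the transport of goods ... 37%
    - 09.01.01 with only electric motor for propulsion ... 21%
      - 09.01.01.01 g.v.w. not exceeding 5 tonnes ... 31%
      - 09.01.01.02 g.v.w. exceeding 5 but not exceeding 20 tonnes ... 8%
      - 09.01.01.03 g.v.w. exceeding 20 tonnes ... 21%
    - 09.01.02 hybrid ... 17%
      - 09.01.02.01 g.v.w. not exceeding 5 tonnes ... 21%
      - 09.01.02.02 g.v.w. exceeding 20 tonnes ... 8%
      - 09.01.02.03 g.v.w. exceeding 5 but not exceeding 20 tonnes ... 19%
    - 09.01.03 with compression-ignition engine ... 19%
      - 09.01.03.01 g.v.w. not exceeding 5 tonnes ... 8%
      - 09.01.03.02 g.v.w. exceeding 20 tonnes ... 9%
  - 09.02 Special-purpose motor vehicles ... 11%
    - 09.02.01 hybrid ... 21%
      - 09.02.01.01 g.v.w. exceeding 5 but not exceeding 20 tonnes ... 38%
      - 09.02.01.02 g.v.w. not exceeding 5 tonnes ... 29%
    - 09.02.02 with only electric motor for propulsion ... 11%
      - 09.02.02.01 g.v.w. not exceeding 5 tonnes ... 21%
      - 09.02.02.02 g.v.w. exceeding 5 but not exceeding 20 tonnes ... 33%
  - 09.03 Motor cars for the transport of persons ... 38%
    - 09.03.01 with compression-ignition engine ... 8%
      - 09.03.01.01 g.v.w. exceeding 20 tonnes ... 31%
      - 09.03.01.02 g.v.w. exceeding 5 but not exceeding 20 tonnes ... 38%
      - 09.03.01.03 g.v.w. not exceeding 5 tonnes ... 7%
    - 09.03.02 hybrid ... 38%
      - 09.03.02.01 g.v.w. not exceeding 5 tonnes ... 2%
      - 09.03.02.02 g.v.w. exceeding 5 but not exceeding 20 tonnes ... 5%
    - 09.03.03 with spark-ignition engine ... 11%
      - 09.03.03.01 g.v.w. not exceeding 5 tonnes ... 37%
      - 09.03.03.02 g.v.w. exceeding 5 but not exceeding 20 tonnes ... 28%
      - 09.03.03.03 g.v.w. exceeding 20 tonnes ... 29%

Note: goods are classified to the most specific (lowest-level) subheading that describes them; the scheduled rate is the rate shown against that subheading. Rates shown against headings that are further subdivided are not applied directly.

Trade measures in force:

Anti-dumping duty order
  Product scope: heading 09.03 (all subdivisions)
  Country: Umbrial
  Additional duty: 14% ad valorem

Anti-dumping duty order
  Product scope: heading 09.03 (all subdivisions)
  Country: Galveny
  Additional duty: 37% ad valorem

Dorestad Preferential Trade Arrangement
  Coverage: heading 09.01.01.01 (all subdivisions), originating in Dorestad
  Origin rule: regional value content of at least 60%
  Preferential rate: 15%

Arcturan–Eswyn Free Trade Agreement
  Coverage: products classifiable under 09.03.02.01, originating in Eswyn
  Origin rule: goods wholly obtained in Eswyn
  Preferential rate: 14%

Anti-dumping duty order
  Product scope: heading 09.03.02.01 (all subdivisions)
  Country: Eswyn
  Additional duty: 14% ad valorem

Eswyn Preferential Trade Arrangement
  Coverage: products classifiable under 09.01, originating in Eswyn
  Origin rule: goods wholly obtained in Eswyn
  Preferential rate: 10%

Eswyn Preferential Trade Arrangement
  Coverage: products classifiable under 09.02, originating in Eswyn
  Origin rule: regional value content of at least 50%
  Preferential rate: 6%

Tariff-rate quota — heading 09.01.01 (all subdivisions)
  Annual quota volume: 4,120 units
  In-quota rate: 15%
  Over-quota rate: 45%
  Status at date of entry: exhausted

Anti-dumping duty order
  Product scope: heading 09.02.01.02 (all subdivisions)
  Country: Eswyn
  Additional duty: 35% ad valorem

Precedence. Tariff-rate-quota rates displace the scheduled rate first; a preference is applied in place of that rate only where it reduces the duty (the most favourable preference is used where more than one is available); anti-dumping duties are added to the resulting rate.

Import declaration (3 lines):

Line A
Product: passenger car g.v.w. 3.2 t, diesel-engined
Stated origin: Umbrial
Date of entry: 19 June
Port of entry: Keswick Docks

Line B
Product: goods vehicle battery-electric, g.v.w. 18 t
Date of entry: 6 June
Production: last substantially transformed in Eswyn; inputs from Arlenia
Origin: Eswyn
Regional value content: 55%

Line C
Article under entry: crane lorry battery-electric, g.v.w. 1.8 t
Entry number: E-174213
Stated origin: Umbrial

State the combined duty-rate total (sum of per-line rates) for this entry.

Line A: passenger car → 09.03; diesel-engined → 09.03.01; g.v.w. 3.2 t → 09.03.01.03. Scheduled 7%. anti-dumping (Umbrial, 09.03): +14%; total 7% + 14% = 21%. → 21%.
Line B: goods vehicle → 09.01; battery-electric → 09.01.01; g.v.w. 18 t → 09.01.01.02. Scheduled 8%. quota on 09.01.01 exhausted → over-quota 45%; Eswyn agreement on 09.03.02.01: 09.01.01.02 not covered; Eswyn agreement on 09.01: not wholly obtained; Eswyn agreement on 09.02: 09.01.01.02 not covered. → 45%.
Line C: crane lorry → 09.02; battery-electric → 09.02.02; g.v.w. 1.8 t → 09.02.02.01. Scheduled 21%. No special measure applies. → 21%.
Sum: 21% + 45% + 21% = 87%.

87%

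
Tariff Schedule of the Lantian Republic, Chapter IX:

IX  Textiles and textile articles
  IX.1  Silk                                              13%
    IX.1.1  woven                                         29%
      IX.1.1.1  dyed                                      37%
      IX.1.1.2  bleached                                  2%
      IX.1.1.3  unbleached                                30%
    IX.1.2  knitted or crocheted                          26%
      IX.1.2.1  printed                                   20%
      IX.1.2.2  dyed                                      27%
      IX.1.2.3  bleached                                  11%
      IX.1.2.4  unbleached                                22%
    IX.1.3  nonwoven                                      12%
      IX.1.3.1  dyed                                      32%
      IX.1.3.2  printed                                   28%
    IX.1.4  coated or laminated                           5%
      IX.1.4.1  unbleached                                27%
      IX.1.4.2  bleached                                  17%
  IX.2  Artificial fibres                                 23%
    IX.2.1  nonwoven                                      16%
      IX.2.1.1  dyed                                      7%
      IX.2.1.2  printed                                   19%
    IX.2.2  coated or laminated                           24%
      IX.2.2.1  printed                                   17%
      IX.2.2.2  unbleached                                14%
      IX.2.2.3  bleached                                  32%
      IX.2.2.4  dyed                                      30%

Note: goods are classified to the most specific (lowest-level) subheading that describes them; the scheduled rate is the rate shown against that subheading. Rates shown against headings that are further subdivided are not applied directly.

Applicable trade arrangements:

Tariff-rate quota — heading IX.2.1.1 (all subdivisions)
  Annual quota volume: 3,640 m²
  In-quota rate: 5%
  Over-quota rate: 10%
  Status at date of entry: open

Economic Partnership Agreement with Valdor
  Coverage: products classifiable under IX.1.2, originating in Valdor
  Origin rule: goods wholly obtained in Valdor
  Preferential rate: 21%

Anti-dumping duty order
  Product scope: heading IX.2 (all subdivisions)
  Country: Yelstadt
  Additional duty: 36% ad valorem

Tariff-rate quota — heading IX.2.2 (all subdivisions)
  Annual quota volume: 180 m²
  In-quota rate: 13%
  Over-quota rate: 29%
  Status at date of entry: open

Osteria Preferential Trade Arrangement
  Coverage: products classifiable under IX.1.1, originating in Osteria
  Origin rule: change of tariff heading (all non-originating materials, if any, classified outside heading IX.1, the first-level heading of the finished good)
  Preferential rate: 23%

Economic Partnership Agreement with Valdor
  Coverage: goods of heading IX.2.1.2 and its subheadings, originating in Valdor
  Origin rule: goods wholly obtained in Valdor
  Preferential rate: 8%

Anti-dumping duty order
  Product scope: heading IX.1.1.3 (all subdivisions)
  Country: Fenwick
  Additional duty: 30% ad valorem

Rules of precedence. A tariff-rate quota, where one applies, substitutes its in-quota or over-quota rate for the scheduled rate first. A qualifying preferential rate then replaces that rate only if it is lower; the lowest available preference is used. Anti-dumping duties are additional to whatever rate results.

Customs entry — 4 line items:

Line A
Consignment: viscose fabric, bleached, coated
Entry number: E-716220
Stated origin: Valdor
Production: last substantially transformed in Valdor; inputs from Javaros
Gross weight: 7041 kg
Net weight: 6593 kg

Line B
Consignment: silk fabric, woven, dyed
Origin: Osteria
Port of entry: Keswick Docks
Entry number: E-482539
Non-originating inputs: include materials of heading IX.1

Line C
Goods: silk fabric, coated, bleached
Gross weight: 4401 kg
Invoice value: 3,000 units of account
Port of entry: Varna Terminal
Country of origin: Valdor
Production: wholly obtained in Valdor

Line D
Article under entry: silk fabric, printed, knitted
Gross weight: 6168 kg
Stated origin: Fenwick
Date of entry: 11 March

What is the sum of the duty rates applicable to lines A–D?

87%

Line A: viscose → IX.2; coated → IX.2.2; bleached → IX.2.2.3. Scheduled 32%. quota on IX.2.2 open → in-quota 13%; Valdor agreement on IX.1.2: IX.2.2.3 not covered; Valdor agreement on IX.2.1.2: IX.2.2.3 not covered. → 13%.
Line B: silk → IX.1; woven → IX.1.1; dyed → IX.1.1.1. Scheduled 37%. Osteria agreement on IX.1.1: CTH not met. → 37%.
Line C: silk → IX.1; coated → IX.1.4; bleached → IX.1.4.2. Scheduled 17%. Valdor agreement on IX.1.2: IX.1.4.2 not covered; Valdor agreement on IX.2.1.2: IX.1.4.2 not covered. → 17%.
Line D: silk → IX.1; knitted → IX.1.2; printed → IX.1.2.1. Scheduled 20%. No special measure applies. → 20%.
Sum: 13% + 37% + 17% + 20% = 87%.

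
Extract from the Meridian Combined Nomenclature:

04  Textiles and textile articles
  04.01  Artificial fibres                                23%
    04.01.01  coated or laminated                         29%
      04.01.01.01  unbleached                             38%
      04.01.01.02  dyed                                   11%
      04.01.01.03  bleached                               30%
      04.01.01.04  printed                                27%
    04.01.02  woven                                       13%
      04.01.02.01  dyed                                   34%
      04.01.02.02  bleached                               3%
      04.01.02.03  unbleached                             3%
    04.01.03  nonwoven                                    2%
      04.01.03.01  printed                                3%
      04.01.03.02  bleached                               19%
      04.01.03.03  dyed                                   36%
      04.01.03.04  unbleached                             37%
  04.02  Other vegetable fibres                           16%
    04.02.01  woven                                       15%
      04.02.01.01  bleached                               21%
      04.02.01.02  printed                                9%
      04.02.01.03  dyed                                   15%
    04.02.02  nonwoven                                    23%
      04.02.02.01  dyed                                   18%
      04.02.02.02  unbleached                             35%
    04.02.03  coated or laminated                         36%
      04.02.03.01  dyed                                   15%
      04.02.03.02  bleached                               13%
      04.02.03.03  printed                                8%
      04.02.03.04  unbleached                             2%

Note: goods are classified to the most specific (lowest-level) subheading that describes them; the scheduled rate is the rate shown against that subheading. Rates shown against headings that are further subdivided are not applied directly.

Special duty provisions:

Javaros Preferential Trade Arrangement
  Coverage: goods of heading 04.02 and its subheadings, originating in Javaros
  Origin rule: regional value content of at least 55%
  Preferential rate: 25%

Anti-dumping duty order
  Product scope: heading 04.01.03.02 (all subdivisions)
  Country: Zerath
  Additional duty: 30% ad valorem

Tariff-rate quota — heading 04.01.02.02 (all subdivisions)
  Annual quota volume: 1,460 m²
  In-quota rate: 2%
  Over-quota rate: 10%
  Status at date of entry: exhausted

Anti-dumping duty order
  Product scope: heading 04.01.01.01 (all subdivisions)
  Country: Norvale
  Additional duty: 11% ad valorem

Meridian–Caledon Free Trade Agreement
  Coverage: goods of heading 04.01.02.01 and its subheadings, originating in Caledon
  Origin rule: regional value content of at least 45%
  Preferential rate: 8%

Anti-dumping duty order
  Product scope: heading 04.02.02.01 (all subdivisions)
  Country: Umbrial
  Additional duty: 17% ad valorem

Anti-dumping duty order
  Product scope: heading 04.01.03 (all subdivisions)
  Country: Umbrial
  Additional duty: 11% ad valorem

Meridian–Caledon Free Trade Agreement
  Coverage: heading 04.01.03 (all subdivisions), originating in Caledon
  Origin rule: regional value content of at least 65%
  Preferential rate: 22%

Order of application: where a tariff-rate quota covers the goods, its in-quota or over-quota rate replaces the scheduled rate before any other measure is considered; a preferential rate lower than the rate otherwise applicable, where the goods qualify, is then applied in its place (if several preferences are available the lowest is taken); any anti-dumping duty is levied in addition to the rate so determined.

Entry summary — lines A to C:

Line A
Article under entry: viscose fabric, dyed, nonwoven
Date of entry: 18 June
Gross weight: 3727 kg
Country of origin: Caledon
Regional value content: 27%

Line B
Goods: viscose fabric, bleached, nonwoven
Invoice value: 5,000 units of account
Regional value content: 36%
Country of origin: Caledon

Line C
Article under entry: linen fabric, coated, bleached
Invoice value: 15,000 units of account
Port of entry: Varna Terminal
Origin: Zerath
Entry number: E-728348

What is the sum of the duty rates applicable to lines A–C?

68%

Line A: viscose → 04.01; nonwoven → 04.01.03; dyed → 04.01.03.03. Scheduled 36%. Caledon agreement on 04.01.02.01: 04.01.03.03 not covered; Caledon agreement on 04.01.03: RVC < 65%. → 36%.
Line B: viscose → 04.01; nonwoven → 04.01.03; bleached → 04.01.03.02. Scheduled 19%. Caledon agreement on 04.01.02.01: 04.01.03.02 not covered; Caledon agreement on 04.01.03: RVC < 65%. → 19%.
Line C: linen → 04.02; coated → 04.02.03; bleached → 04.02.03.02. Scheduled 13%. No special measure applies. → 13%.
Sum: 36% + 19% + 13% = 68%.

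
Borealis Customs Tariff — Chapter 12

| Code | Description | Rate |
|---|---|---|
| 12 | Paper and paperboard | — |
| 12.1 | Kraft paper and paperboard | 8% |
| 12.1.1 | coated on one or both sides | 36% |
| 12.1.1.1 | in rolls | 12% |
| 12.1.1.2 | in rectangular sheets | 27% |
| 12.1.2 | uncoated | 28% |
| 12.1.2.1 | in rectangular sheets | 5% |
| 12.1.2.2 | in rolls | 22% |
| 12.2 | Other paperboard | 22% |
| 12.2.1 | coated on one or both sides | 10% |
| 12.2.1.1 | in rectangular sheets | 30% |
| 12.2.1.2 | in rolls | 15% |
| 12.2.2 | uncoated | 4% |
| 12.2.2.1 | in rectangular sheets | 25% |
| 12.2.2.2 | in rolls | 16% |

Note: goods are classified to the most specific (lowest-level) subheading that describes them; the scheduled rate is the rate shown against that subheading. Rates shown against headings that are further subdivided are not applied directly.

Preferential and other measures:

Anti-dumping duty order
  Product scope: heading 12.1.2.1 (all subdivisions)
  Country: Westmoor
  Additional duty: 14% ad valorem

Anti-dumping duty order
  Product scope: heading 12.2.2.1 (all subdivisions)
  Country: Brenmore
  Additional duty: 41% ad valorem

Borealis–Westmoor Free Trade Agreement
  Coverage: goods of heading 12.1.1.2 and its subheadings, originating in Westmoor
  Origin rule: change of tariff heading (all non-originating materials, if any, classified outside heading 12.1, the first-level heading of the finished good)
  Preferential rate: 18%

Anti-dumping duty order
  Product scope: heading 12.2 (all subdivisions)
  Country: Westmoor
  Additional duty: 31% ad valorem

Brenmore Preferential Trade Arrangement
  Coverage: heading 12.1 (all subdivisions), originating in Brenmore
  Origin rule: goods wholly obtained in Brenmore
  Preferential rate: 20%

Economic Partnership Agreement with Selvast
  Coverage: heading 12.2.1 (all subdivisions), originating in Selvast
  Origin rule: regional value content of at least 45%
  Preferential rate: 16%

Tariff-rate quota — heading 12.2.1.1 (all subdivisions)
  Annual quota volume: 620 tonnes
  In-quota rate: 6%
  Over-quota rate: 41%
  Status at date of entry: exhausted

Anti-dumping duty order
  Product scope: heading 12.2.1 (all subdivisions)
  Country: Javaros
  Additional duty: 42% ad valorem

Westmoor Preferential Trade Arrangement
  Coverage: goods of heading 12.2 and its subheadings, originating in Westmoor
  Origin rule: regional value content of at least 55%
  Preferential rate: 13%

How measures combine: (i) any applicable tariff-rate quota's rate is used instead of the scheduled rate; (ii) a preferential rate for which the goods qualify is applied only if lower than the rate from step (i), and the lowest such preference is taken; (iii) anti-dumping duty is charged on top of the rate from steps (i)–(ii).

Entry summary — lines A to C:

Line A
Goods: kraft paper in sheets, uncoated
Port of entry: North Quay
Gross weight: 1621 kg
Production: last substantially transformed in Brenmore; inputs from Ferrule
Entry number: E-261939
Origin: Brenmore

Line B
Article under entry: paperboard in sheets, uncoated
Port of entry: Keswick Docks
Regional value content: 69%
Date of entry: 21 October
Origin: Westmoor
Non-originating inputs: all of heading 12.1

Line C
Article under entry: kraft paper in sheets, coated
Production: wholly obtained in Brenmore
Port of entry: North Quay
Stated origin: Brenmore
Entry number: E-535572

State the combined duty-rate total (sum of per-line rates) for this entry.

69%

Line A: kraft paper → 12.1; uncoated → 12.1.2; in sheets → 12.1.2.1. Scheduled 5%. Brenmore agreement on 12.1: not wholly obtained. → 5%.
Line B: paperboard → 12.2; uncoated → 12.2.2; in sheets → 12.2.2.1. Scheduled 25%. Westmoor agreement on 12.1.1.2: 12.2.2.1 not covered; Westmoor agreement on 12.2: RVC ≥ 55% → 13% available; preferential 13%; anti-dumping (Westmoor, 12.2): +31%; total 13% + 31% = 44%. → 44%.
Line C: kraft paper → 12.1; coated → 12.1.1; in sheets → 12.1.1.2. Scheduled 27%. Brenmore agreement on 12.1: wholly obtained → 20% available; preferential 20%. → 20%.
Sum: 5% + 44% + 20% = 69%.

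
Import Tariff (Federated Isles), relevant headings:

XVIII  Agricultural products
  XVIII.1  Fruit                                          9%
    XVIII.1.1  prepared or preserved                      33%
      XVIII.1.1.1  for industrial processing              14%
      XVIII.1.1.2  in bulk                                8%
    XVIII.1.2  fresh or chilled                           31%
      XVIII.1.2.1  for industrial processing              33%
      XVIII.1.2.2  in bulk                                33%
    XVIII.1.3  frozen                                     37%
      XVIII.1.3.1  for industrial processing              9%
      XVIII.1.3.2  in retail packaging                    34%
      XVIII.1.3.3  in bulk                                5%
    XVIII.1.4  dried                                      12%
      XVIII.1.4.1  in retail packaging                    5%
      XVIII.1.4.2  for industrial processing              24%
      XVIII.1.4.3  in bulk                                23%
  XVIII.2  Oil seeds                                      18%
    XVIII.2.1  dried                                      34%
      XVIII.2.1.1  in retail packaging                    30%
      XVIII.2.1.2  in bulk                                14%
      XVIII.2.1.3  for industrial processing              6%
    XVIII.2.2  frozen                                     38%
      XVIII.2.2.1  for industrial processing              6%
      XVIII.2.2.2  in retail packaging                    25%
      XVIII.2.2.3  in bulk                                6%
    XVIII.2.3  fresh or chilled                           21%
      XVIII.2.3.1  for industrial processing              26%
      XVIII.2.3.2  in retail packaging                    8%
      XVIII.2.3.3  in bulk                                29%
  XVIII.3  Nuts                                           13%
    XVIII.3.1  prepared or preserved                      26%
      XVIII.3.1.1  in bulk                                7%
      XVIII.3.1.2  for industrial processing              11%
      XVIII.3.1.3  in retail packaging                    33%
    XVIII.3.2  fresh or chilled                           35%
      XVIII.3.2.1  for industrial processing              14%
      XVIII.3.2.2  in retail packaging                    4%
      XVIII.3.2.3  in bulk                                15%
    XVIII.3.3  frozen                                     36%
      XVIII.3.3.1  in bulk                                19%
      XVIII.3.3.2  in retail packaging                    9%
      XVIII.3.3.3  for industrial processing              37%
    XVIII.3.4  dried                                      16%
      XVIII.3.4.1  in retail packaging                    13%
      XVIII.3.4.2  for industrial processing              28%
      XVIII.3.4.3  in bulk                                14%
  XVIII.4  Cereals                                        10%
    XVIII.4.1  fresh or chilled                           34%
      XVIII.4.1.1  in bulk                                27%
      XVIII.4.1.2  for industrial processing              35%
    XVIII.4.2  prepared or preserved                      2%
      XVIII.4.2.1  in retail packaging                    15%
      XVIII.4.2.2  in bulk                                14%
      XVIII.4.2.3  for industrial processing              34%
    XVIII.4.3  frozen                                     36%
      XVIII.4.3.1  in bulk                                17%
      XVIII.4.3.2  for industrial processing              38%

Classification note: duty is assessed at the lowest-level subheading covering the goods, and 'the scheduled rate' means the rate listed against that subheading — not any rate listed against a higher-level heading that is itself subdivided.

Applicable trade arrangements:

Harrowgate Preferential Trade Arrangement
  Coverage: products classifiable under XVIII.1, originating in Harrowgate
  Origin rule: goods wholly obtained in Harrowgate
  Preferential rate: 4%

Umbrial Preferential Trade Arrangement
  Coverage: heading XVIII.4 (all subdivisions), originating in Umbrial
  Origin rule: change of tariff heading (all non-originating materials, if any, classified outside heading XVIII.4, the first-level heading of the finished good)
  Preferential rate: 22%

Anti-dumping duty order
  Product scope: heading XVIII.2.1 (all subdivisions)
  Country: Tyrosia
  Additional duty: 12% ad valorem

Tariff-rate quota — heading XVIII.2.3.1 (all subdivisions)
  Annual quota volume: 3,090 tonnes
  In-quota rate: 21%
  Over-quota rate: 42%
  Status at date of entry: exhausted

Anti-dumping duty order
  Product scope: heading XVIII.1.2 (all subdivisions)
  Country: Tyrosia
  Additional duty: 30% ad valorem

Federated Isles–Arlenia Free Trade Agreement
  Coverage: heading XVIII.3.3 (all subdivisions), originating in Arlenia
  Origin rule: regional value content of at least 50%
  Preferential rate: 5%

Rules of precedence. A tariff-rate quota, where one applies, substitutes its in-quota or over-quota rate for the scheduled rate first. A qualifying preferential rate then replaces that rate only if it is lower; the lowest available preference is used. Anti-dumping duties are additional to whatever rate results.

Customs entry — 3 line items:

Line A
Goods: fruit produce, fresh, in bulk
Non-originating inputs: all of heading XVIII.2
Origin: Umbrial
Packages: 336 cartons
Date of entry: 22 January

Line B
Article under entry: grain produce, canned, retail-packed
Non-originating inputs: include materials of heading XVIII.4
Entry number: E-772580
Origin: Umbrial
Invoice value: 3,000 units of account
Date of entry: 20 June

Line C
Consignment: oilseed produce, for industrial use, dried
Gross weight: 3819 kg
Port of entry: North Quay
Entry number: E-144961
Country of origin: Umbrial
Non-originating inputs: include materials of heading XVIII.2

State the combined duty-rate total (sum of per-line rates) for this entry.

Line A: fruit → XVIII.1; fresh → XVIII.1.2; in bulk → XVIII.1.2.2. Scheduled 33%. Umbrial agreement on XVIII.4: XVIII.1.2.2 not covered. → 33%.
Line B: grain → XVIII.4; canned → XVIII.4.2; retail-packed → XVIII.4.2.1. Scheduled 15%. Umbrial agreement on XVIII.4: CTH not met. → 15%.
Line C: oilseed → XVIII.2; dried → XVIII.2.1; for industrial use → XVIII.2.1.3. Scheduled 6%. Umbrial agreement on XVIII.4: XVIII.2.1.3 not covered. → 6%.
Sum: 33% + 15% + 6% = 54%.

54%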